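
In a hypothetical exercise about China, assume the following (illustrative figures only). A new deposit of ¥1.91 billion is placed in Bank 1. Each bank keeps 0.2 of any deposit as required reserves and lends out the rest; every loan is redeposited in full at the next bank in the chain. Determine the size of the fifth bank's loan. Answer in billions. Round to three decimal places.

¥0.626 billion

Each bank lends a fraction (1 − rr) = 0.8000 of the deposit it receives, so Bank 5 receives 1.91·0.8000^4 and lends 1.91·0.8000^5 ≈ 0.6259 billion.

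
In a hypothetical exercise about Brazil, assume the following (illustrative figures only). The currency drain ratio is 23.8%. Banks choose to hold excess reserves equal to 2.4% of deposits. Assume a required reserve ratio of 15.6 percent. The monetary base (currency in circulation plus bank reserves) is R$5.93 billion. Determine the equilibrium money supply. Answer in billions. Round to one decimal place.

R$17.6 billion

The money multiplier is m = (1 + c) / (rr + e + c) = (1 + 0.238) / (0.156 + 0.024 + 0.238) ≈ 2.9617.
So M = m × MB = 2.9617 × 5.93 ≈ 17.5629 billion.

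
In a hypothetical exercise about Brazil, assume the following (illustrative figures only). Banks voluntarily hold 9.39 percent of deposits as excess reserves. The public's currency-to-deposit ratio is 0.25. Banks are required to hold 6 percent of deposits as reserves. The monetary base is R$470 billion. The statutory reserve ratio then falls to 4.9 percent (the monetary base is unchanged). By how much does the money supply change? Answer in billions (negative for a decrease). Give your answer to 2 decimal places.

Initially m₁ = (1 + 0.25) / (0.06 + 0.0939 + 0.25) ≈ 3.094825, so M₁ = 3.094825 × 470 ≈ 1454.5678 billion.
After the change m₂ = (1 + 0.25) / (0.049 + 0.0939 + 0.25) ≈ 3.181471, so M₂ = 3.181471 × 470 ≈ 1495.2914 billion.
ΔM = M₂ − M₁ = 1495.2914 − 1454.5678 = 40.7236 billion.

R$40.72 billion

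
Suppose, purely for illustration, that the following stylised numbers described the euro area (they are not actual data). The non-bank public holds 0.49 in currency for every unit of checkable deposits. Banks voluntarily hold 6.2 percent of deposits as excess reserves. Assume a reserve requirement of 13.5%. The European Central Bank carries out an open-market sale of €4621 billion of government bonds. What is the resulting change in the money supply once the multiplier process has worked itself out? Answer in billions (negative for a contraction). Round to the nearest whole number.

-10022 billion

The money multiplier is m = (1 + c) / (rr + e + c) = (1 + 0.49) / (0.135 + 0.062 + 0.49) ≈ 2.16885.
The sale removes 4621 billion of base, so ΔM = m × ΔMB = 2.16885 × (−4621) ≈ -10022.2558 billion.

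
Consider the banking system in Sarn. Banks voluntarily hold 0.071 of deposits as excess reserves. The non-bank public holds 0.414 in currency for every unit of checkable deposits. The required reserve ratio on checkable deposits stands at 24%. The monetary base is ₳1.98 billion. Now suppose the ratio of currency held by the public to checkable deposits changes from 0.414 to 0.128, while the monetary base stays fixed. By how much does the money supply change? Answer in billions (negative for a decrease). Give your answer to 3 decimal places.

Initially m₁ = (1 + 0.414) / (0.24 + 0.071 + 0.414) ≈ 1.95034, so M₁ = 1.95034 × 1.98 ≈ 3.8617 billion.
After the change m₂ = (1 + 0.128) / (0.24 + 0.071 + 0.128) ≈ 2.56948, so M₂ = 2.56948 × 1.98 ≈ 5.0876 billion.
ΔM = M₂ − M₁ = 5.0876 − 3.8617 = 1.2259 billion.

₳1.226 billion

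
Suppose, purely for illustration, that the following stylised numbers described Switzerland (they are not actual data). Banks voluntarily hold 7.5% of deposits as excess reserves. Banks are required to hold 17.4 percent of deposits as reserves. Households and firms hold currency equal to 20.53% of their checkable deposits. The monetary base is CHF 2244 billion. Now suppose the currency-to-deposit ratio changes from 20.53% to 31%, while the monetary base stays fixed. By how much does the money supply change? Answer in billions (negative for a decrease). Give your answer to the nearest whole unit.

Initially m₁ = (1 + 0.2053) / (0.174 + 0.075 + 0.2053) ≈ 2.65309, so M₁ = 2.65309 × 2244 ≈ 5953.534 billion.
After the change m₂ = (1 + 0.31) / (0.174 + 0.075 + 0.31) ≈ 2.34347, so M₂ = 2.34347 × 2244 ≈ 5258.7467 billion.
ΔM = M₂ − M₁ = 5258.7467 − 5953.534 = -694.7873 billion.

-695 billion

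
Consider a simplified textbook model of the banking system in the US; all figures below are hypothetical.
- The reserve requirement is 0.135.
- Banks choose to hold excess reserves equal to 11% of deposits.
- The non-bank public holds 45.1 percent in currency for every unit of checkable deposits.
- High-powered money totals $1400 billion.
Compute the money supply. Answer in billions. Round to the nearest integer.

The money multiplier is m = (1 + c) / (rr + e + c) = (1 + 0.451) / (0.135 + 0.11 + 0.451) ≈ 2.08477.
So M = m × MB = 2.08477 × 1400 = 2918.678 billion.

$2919 billion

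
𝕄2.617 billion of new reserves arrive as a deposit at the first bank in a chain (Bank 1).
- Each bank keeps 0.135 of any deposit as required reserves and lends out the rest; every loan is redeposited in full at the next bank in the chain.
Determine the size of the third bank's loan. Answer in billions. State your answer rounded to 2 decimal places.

Each bank lends a fraction (1 − rr) = 0.8650 of the deposit it receives, so Bank 3 receives 2.617·0.8650^2 and lends 2.617·0.8650^3 ≈ 1.6938 billion.

𝕄1.69 billion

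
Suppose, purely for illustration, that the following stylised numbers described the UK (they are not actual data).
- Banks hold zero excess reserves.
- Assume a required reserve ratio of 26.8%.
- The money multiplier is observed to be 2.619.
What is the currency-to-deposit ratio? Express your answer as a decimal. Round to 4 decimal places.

Using m = 2.619. From m = (1 + c)/(c + rr + e), rearranging gives 1 + c = m·(c + rr + e), so c·(1 − m) = m·(rr + e) − 1.
Hence c = [m·(rr + e) − 1]/(1 − m) = [2.619 × (0.268 + 0) − 1] / (1 − 2.619) ≈ 0.184131.

0.1841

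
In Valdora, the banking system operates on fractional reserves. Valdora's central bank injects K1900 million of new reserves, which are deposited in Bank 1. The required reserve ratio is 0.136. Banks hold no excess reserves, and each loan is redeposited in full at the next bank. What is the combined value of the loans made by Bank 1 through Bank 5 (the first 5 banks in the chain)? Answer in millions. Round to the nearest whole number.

K6259 million

Bank i lends (1 − rr)^i of the original deposit: Bank 1 lends 1900·0.8640 = 1641.6000, Bank 2 lends 1900·0.8640² = 1418.3424, and so on.
Summing a geometric series: total = 1900·[0.8640·(1 − 0.8640^5) / (1 − 0.8640)] ≈ 6258.9691 million.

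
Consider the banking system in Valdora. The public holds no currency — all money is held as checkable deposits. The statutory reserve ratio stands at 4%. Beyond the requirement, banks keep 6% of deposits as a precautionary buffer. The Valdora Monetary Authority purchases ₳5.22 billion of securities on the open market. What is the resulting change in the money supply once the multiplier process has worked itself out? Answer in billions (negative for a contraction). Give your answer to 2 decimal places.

₳52.20 billion

The money multiplier is m = 1 / (rr + e) = 1 / (0.04 + 0.06) = 10.
The purchase adds 5.22 billion of base, so ΔM = m × ΔMB = 10 × (+5.22) = 52.2 billion.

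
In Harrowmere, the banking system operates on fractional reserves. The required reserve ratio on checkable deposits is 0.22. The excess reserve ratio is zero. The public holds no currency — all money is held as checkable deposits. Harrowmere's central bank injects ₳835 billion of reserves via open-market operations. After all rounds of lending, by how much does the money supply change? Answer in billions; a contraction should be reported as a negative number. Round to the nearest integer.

₳3795 billion

The simple money multiplier is m = 1/rr = 1/0.22 ≈ 4.5455.
An open-market purchase increases the monetary base by 835 billion, so ΔM = m × ΔMB = 4.5455 × 835 = 3795.4925 billion.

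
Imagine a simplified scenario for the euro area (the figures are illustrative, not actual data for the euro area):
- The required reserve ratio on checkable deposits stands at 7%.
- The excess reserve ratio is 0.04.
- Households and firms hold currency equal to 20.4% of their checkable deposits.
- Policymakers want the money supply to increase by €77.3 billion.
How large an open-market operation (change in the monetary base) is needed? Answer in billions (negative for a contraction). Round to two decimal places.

The money multiplier is m = (1 + c) / (rr + e + c) = (1 + 0.204) / (0.07 + 0.04 + 0.204) ≈ 3.83439.
ΔMB = ΔM / m = (+77.3) / 3.83439 ≈ 20.1597 billion.

€20.16 billion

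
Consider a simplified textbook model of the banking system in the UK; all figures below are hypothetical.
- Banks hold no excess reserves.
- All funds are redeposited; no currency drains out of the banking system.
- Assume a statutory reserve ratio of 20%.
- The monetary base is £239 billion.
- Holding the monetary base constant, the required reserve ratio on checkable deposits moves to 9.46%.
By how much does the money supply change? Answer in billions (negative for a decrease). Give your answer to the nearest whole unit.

Initially m₁ = 1 / (0.2) = 5, so M₁ = 5 × 239 = 1195 billion.
After the change m₂ = 1 / (0.0946) ≈ 10.5708, so M₂ = 10.5708 × 239 = 2526.4212 billion.
ΔM = M₂ − M₁ = 2526.4212 − 1195 = 1331.4212 billion.

£1331 billion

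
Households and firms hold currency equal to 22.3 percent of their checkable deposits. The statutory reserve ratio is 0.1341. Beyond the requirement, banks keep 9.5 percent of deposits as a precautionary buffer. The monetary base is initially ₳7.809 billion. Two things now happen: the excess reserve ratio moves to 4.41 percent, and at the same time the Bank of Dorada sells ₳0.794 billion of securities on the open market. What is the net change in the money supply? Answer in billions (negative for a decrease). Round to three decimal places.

Before: m₁ = (1 + 0.223) / (0.1341 + 0.095 + 0.223) ≈ 2.70515, MB₁ = 7.809, so M₁ = 2.70515 × 7.809 ≈ 21.1245 billion.
After: m₂ = (1 + 0.223) / (0.1341 + 0.0441 + 0.223) ≈ 3.04835, MB₂ = 7.809 − 0.794 = 7.015, so M₂ = 3.04835 × 7.015 ≈ 21.3842 billion.
ΔM = M₂ − M₁ = 21.3842 − 21.1245 = 0.2597 billion.

₳0.260 billion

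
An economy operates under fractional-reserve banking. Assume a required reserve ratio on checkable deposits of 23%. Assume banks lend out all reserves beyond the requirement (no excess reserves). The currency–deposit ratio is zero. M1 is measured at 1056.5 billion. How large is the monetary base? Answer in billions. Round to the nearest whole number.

243 billion

With no currency drain and no excess reserves, the money multiplier is m = 1/rr = 1/0.23 ≈ 4.34783.
The monetary base is MB = M / m = 1056.5 / 4.34783 ≈ 242.9948 billion.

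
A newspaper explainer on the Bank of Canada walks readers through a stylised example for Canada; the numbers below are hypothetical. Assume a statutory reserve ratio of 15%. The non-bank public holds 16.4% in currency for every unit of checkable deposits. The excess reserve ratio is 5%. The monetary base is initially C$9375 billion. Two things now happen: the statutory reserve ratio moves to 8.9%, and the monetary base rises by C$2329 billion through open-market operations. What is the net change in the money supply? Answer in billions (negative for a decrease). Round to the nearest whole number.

Before: m₁ = (1 + 0.164) / (0.15 + 0.05 + 0.164) ≈ 3.197802, MB₁ = 9375, so M₁ = 3.197802 × 9375 ≈ 29979.3937 billion.
After: m₂ = (1 + 0.164) / (0.089 + 0.05 + 0.164) ≈ 3.841584, MB₂ = 9375 + 2329 = 11704, so M₂ = 3.841584 × 11704 ≈ 44961.8991 billion.
ΔM = M₂ − M₁ = 44961.8991 − 29979.3937 = 14982.5054 billion.

C$14983 billion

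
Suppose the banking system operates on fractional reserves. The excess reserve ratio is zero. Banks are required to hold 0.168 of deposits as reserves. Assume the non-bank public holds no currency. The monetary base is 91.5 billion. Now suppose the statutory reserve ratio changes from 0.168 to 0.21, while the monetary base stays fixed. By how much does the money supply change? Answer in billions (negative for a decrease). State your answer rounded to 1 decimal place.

Initially m₁ = 1 / (0.168) ≈ 5.9524, so M₁ = 5.9524 × 91.5 = 544.6446 billion.
After the change m₂ = 1 / (0.21) ≈ 4.7619, so M₂ = 4.7619 × 91.5 ≈ 435.7138 billion.
ΔM = M₂ − M₁ = 435.7138 − 544.6446 = -108.9308 billion.

-108.9 billion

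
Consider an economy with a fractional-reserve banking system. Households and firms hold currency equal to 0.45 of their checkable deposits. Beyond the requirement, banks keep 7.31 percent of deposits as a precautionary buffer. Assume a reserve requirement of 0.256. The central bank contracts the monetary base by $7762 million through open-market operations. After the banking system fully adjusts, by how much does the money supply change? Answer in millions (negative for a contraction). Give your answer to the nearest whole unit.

-14446 million

The money multiplier is m = (1 + c) / (rr + e + c) = (1 + 0.45) / (0.256 + 0.0731 + 0.45) ≈ 1.86112.
The sale removes 7762 million of base, so ΔM = m × ΔMB = 1.86112 × (−7762) ≈ -14446.0134 million.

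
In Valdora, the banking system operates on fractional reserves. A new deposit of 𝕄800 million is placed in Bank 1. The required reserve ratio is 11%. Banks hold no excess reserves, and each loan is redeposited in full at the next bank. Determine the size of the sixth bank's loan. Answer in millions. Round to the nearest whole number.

𝕄398 million

Each bank lends a fraction (1 − rr) = 0.8900 of the deposit it receives, so Bank 6 receives 800·0.8900^5 and lends 800·0.8900^6 ≈ 397.5850 million.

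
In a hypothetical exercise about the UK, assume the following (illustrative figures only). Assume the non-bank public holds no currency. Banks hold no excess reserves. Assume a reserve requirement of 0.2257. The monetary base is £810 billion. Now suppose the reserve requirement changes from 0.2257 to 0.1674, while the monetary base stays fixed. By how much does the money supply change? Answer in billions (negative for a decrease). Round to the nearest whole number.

Initially m₁ = 1 / (0.2257) ≈ 4.4307, so M₁ = 4.4307 × 810 = 3588.867 billion.
After the change m₂ = 1 / (0.1674) ≈ 5.9737, so M₂ = 5.9737 × 810 = 4838.697 billion.
ΔM = M₂ − M₁ = 4838.697 − 3588.867 = 1249.83 billion.

£1250 billion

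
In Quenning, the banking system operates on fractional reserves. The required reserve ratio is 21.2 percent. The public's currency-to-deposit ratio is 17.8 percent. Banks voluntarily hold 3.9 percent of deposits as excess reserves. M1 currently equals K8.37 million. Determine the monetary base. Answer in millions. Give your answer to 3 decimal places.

K3.048 million

The money multiplier is m = (1 + c) / (rr + e + c) = (1 + 0.178) / (0.212 + 0.039 + 0.178) ≈ 2.74592.
MB = M / m = 8.37 / 2.74592 ≈ 3.0482 million.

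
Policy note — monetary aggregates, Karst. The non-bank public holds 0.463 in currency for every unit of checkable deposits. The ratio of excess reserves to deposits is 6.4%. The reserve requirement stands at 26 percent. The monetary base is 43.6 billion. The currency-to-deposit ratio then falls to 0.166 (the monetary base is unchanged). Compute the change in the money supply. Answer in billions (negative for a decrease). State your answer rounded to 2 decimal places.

Initially m₁ = (1 + 0.463) / (0.26 + 0.064 + 0.463) ≈ 1.85896, so M₁ = 1.85896 × 43.6 ≈ 81.0507 billion.
After the change m₂ = (1 + 0.166) / (0.26 + 0.064 + 0.166) ≈ 2.37959, so M₂ = 2.37959 × 43.6 ≈ 103.7501 billion.
ΔM = M₂ − M₁ = 103.7501 − 81.0507 = 22.6994 billion.

22.70 billion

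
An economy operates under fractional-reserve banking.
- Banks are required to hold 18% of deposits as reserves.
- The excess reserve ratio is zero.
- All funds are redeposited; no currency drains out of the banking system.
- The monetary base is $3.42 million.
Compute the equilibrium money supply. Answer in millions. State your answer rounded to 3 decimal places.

$19.000 million

With no currency drain or excess reserves, the money multiplier is m = 1/rr = 1/0.18 ≈ 5.55556.
Money supply M = m × MB = 5.55556 × 3.42 ≈ 19 million.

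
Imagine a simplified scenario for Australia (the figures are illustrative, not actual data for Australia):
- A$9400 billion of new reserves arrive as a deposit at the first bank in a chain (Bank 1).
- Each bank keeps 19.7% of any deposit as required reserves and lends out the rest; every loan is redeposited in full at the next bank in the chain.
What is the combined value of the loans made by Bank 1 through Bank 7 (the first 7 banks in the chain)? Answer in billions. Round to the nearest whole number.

A$30067 billion

Bank i lends (1 − rr)^i of the original deposit: Bank 1 lends 9400·0.8030 = 7548.2000, Bank 2 lends 9400·0.8030² = 6061.2046, and so on.
Summing a geometric series: total = 9400·[0.8030·(1 − 0.8030^7) / (1 − 0.8030)] ≈ 30067.0269 billion.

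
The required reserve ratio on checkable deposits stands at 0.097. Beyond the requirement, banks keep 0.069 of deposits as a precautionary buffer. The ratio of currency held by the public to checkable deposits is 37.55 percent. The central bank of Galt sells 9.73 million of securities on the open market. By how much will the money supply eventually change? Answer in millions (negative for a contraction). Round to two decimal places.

The money multiplier is m = (1 + c) / (rr + e + c) = (1 + 0.3755) / (0.097 + 0.069 + 0.3755) ≈ 2.5402.
The sale removes 9.73 million of base, so ΔM = m × ΔMB = 2.5402 × (−9.73) ≈ -24.7161 million.

-24.72 million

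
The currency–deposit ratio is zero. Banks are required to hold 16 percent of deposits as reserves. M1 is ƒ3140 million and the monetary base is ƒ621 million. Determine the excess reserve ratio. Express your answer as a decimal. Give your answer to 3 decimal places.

0.038

Using m = M/MB = 3140/621 ≈ 5.056361. Since m = (1 + c)/(c + rr + e), the denominator satisfies c + rr + e = (1 + c)/m = (1 + 0) / 5.056361 ≈ 0.197771.
With c = 0 and rr = 0.16, the excess reserve ratio is 0.197771 − 0 − 0.16 = 0.037771.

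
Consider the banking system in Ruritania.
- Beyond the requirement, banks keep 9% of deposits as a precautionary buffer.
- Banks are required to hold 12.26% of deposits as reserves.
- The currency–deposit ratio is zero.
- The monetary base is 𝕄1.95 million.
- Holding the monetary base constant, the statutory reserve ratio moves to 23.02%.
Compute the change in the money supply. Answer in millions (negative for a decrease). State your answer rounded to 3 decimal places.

-3.082 million

Initially m₁ = 1 / (0.1226 + 0.09) ≈ 4.70367, so M₁ = 4.70367 × 1.95 ≈ 9.1722 million.
After the change m₂ = 1 / (0.2302 + 0.09) ≈ 3.12305, so M₂ = 3.12305 × 1.95 ≈ 6.0899 million.
ΔM = M₂ − M₁ = 6.0899 − 9.1722 = -3.0823 million.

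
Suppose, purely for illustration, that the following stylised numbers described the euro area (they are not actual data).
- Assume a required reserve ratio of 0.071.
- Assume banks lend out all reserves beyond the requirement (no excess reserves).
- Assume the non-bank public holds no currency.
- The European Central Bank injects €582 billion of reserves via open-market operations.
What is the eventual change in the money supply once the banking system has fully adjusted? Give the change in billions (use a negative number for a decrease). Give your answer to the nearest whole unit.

€8197 billion

The simple money multiplier is m = 1/rr = 1/0.071 ≈ 14.0845.
An open-market purchase increases the monetary base by 582 billion, so ΔM = m × ΔMB = 14.0845 × 582 = 8197.179 billion.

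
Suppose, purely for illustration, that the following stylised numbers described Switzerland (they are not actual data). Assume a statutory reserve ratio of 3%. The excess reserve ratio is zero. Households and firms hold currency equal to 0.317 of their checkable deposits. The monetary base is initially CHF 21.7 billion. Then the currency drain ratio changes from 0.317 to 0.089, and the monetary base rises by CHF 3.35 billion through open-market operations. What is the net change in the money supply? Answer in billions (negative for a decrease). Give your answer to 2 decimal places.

Before: m₁ = (1 + 0.317) / (0.03 + 0.317) ≈ 3.79539, MB₁ = 21.7, so M₁ = 3.79539 × 21.7 ≈ 82.36 billion.
After: m₂ = (1 + 0.089) / (0.03 + 0.089) ≈ 9.15126, MB₂ = 21.7 + 3.35 = 25.05, so M₂ = 9.15126 × 25.05 ≈ 229.2391 billion.
ΔM = M₂ − M₁ = 229.2391 − 82.36 = 146.8791 billion.

CHF 146.88 billion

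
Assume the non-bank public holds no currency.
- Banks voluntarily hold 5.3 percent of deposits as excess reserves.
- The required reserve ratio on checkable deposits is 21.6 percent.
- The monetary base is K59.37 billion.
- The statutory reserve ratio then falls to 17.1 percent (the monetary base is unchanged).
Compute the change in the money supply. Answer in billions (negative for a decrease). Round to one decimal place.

Initially m₁ = 1 / (0.216 + 0.053) ≈ 3.7175, so M₁ = 3.7175 × 59.37 ≈ 220.708 billion.
After the change m₂ = 1 / (0.171 + 0.053) ≈ 4.4643, so M₂ = 4.4643 × 59.37 ≈ 265.0455 billion.
ΔM = M₂ − M₁ = 265.0455 − 220.708 = 44.3375 billion.

K44.3 billion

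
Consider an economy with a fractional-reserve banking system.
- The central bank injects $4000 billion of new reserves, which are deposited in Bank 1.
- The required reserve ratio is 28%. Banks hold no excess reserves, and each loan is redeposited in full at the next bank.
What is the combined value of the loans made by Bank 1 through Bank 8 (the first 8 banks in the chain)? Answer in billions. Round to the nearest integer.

Bank i lends (1 − rr)^i of the original deposit: Bank 1 lends 4000·0.7200 = 2880.0000, Bank 2 lends 4000·0.7200² = 2073.6000, and so on.
Summing a geometric series: total = 4000·[0.7200·(1 − 0.7200^8) / (1 − 0.7200)] ≈ 9542.8757 billion.

$9543 billion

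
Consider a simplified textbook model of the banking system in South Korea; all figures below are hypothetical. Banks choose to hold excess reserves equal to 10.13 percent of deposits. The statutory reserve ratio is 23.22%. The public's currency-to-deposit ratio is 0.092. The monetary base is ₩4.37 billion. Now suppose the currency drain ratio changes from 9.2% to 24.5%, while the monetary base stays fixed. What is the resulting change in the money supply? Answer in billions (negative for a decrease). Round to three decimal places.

-1.810 billion

Initially m₁ = (1 + 0.092) / (0.2322 + 0.1013 + 0.092) ≈ 2.56639, so M₁ = 2.56639 × 4.37 ≈ 11.2151 billion.
After the change m₂ = (1 + 0.245) / (0.2322 + 0.1013 + 0.245) ≈ 2.15212, so M₂ = 2.15212 × 4.37 ≈ 9.4048 billion.
ΔM = M₂ − M₁ = 9.4048 − 11.2151 = -1.8103 billion.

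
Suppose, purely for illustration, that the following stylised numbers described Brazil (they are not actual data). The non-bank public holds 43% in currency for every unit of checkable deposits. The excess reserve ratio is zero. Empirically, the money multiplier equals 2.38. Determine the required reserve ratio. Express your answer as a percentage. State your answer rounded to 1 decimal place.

17.1%

Using m = 2.38. Since m = (1 + c)/(c + rr + e), the denominator satisfies c + rr + e = (1 + c)/m = (1 + 0.43) / 2.38 ≈ 0.600840.
With c = 0.43 and e = 0, the required reserve ratio is 0.600840 − 0.43 − 0 = 0.17084.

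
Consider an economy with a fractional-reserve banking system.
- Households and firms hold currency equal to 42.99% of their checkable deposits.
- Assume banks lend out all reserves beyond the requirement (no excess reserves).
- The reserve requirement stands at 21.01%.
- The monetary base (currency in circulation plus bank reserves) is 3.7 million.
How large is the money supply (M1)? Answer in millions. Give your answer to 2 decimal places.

8.27 million

The money multiplier is m = (1 + c) / (rr + c) = (1 + 0.4299) / (0.2101 + 0.4299) ≈ 2.2342.
So M = m × MB = 2.2342 × 3.7 ≈ 8.2665 million.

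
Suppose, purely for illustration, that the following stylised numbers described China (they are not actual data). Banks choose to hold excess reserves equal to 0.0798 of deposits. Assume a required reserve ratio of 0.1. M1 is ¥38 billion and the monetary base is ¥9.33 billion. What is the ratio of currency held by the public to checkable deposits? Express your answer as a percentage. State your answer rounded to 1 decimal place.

Using m = M/MB = 38/9.33 ≈ 4.072883. From m = (1 + c)/(c + rr + e), rearranging gives 1 + c = m·(c + rr + e), so c·(1 − m) = m·(rr + e) − 1.
Hence c = [m·(rr + e) − 1]/(1 − m) = [4.072883 × (0.1 + 0.0798) − 1] / (1 − 4.072883) ≈ 0.087115.

8.7%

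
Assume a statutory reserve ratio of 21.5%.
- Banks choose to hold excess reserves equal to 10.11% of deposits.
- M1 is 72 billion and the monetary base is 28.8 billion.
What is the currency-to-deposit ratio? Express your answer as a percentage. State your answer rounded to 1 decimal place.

Using m = M/MB = 72/28.8 = 2.500000. From m = (1 + c)/(c + rr + e), rearranging gives 1 + c = m·(c + rr + e), so c·(1 − m) = m·(rr + e) − 1.
Hence c = [m·(rr + e) − 1]/(1 − m) = [2.500000 × (0.215 + 0.1011) − 1] / (1 − 2.500000) ≈ 0.139833.

14.0%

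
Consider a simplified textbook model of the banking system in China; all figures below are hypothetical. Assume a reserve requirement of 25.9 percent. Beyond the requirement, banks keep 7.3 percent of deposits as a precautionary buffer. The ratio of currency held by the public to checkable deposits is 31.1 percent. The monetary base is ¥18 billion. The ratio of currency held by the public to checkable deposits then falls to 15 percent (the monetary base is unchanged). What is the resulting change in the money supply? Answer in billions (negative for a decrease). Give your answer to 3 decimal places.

¥6.246 billion

Initially m₁ = (1 + 0.311) / (0.259 + 0.073 + 0.311) ≈ 2.038880, so M₁ = 2.038880 × 18 ≈ 36.6998 billion.
After the change m₂ = (1 + 0.15) / (0.259 + 0.073 + 0.15) ≈ 2.385892, so M₂ = 2.385892 × 18 ≈ 42.9461 billion.
ΔM = M₂ − M₁ = 42.9461 − 36.6998 = 6.2463 billion.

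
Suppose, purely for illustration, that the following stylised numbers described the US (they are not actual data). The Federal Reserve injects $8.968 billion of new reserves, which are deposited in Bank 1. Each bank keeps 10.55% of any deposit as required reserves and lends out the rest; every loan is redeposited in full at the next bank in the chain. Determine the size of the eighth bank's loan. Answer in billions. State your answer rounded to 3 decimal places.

Each bank lends a fraction (1 − rr) = 0.8945 of the deposit it receives, so Bank 8 receives 8.968·0.8945^7 and lends 8.968·0.8945^8 ≈ 3.6757 billion.

$3.676 billion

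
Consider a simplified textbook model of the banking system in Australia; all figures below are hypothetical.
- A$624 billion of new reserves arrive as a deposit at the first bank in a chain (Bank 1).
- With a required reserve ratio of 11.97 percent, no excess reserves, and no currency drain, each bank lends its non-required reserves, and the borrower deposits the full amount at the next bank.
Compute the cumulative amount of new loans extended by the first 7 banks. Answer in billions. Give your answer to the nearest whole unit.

Bank i lends (1 − rr)^i of the original deposit: Bank 1 lends 624·0.8803 = 549.3072, Bank 2 lends 624·0.8803² ≈ 483.5551, and so on.
Summing a geometric series: total = 624·[0.8803·(1 − 0.8803^7) / (1 − 0.8803)] ≈ 2709.1269 billion.

A$2709 billion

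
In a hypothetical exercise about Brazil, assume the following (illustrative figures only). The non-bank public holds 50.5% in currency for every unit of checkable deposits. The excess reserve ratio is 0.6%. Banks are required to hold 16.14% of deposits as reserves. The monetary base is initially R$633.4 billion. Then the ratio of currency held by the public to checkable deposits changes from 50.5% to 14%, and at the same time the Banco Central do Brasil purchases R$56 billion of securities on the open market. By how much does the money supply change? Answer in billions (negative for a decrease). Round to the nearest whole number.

Before: m₁ = (1 + 0.505) / (0.1614 + 0.006 + 0.505) ≈ 2.2383, MB₁ = 633.4, so M₁ = 2.2383 × 633.4 ≈ 1417.7392 billion.
After: m₂ = (1 + 0.14) / (0.1614 + 0.006 + 0.14) ≈ 3.7085, MB₂ = 633.4 + 56 = 689.4, so M₂ = 3.7085 × 689.4 = 2556.6399 billion.
ΔM = M₂ − M₁ = 2556.6399 − 1417.7392 = 1138.9007 billion.

R$1139 billion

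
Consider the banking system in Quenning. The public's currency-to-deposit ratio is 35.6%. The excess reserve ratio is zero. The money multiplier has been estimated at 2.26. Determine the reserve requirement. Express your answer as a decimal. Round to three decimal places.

Using m = 2.26. Since m = (1 + c)/(c + rr + e), the denominator satisfies c + rr + e = (1 + c)/m = (1 + 0.356) / 2.26 = 0.600000.
With c = 0.356 and e = 0, the reserve requirement is 0.600000 − 0.356 − 0 = 0.244.

0.244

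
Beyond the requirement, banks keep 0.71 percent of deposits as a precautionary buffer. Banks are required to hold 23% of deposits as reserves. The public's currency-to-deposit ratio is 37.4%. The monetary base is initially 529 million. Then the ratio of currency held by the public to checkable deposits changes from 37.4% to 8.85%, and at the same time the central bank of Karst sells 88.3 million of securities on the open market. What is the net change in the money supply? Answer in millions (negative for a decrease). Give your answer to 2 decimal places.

Before: m₁ = (1 + 0.374) / (0.23 + 0.0071 + 0.374) ≈ 2.248405, MB₁ = 529, so M₁ = 2.248405 × 529 ≈ 1189.4062 million.
After: m₂ = (1 + 0.0885) / (0.23 + 0.0071 + 0.0885) ≈ 3.343059, MB₂ = 529 − 88.3 = 440.7, so M₂ = 3.343059 × 440.7 ≈ 1473.2861 million.
ΔM = M₂ − M₁ = 1473.2861 − 1189.4062 = 283.8799 million.

283.88 million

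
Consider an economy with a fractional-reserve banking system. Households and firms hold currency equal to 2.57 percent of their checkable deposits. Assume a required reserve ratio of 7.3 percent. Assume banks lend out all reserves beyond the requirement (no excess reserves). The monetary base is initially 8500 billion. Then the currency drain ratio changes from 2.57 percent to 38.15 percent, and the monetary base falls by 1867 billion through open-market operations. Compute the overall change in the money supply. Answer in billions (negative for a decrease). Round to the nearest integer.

Before: m₁ = (1 + 0.0257) / (0.073 + 0.0257) ≈ 10.39210, MB₁ = 8500, so M₁ = 10.39210 × 8500 = 88332.85 billion.
After: m₂ = (1 + 0.3815) / (0.073 + 0.3815) ≈ 3.03960, MB₂ = 8500 − 1867 = 6633, so M₂ = 3.03960 × 6633 = 20161.6668 billion.
ΔM = M₂ − M₁ = 20161.6668 − 88332.85 = -68171.1832 billion.

-68171 billion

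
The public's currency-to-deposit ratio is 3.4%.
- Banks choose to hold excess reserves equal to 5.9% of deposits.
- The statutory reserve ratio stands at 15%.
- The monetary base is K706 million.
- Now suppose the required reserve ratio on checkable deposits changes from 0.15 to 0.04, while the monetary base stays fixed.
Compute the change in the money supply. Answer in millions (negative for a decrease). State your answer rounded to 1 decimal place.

K2484.6 million

Initially m₁ = (1 + 0.034) / (0.15 + 0.059 + 0.034) ≈ 4.25514, so M₁ = 4.25514 × 706 ≈ 3004.1288 million.
After the change m₂ = (1 + 0.034) / (0.04 + 0.059 + 0.034) ≈ 7.77444, so M₂ = 7.77444 × 706 ≈ 5488.7546 million.
ΔM = M₂ − M₁ = 5488.7546 − 3004.1288 = 2484.6258 million.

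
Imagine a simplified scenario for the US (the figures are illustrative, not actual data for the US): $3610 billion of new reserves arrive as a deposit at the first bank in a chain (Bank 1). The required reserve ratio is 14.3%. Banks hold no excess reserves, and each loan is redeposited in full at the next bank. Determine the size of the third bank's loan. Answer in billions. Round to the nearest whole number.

$2272 billion

Each bank lends a fraction (1 − rr) = 0.8570 of the deposit it receives, so Bank 3 receives 3610·0.8570^2 and lends 3610·0.8570^3 ≈ 2272.2163 billion.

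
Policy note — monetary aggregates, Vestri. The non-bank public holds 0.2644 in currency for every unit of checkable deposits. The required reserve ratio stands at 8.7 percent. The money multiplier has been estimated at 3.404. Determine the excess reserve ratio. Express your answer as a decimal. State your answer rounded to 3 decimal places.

0.020

Using m = 3.404. Since m = (1 + c)/(c + rr + e), the denominator satisfies c + rr + e = (1 + c)/m = (1 + 0.2644) / 3.404 ≈ 0.371445.
With c = 0.2644 and rr = 0.087, the excess reserve ratio is 0.371445 − 0.2644 − 0.087 = 0.020045.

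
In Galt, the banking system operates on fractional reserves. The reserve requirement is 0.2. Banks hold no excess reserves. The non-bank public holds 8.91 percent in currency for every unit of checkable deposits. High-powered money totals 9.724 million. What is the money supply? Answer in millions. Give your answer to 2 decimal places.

The money multiplier is m = (1 + c) / (rr + c) = (1 + 0.0891) / (0.2 + 0.0891) ≈ 3.7672.
So M = m × MB = 3.7672 × 9.724 ≈ 36.6323 million.

36.63 million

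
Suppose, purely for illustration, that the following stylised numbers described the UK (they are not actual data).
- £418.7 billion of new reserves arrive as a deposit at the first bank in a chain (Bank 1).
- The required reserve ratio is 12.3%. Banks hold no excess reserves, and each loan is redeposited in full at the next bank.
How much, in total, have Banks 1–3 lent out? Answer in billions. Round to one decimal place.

Bank i lends (1 − rr)^i of the original deposit: Bank 1 lends 418.7·0.8770 = 367.1999, Bank 2 lends 418.7·0.8770² ≈ 322.0343, and so on.
Summing a geometric series: total = 418.7·[0.8770·(1 − 0.8770^3) / (1 − 0.8770)] ≈ 971.6583 billion.

£971.7 billion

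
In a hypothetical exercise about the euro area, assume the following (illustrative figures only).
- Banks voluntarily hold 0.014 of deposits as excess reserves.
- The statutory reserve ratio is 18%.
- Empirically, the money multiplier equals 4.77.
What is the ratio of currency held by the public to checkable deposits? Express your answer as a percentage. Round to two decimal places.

Using m = 4.77. From m = (1 + c)/(c + rr + e), rearranging gives 1 + c = m·(c + rr + e), so c·(1 − m) = m·(rr + e) − 1.
Hence c = [m·(rr + e) − 1]/(1 − m) = [4.77 × (0.18 + 0.014) − 1] / (1 − 4.77) ≈ 0.019793.

1.98%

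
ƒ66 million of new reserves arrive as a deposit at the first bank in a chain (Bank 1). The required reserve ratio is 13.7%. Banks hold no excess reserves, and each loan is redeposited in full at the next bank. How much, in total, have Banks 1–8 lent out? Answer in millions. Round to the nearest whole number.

Bank i lends (1 − rr)^i of the original deposit: Bank 1 lends 66·0.8630 = 56.9580, Bank 2 lends 66·0.8630² ≈ 49.1548, and so on.
Summing a geometric series: total = 66·[0.8630·(1 − 0.8630^8) / (1 − 0.8630)] ≈ 287.8371 million.

ƒ288 million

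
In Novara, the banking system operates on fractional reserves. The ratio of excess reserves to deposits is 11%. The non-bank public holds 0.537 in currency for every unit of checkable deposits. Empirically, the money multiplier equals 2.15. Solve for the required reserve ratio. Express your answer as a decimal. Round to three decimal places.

0.068

Using m = 2.15. Since m = (1 + c)/(c + rr + e), the denominator satisfies c + rr + e = (1 + c)/m = (1 + 0.537) / 2.15 ≈ 0.714884.
With c = 0.537 and e = 0.11, the required reserve ratio is 0.714884 − 0.537 − 0.11 = 0.067884.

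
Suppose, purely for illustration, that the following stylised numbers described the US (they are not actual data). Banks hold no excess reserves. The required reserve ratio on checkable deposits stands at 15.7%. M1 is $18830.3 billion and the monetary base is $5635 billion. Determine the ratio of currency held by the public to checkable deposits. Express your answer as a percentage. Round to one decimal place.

20.3%

Using m = M/MB = 18830.3/5635 ≈ 3.341668. From m = (1 + c)/(c + rr + e), rearranging gives 1 + c = m·(c + rr + e), so c·(1 − m) = m·(rr + e) − 1.
Hence c = [m·(rr + e) − 1]/(1 − m) = [3.341668 × (0.157 + 0) − 1] / (1 − 3.341668) ≈ 0.203000.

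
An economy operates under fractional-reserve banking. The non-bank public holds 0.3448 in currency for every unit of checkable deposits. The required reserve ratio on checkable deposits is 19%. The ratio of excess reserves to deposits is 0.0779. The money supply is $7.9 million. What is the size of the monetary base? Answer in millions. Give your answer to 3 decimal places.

$3.599 million

The money multiplier is m = (1 + c) / (rr + e + c) = (1 + 0.3448) / (0.19 + 0.0779 + 0.3448) ≈ 2.19488.
MB = M / m = 7.9 / 2.19488 ≈ 3.5993 million.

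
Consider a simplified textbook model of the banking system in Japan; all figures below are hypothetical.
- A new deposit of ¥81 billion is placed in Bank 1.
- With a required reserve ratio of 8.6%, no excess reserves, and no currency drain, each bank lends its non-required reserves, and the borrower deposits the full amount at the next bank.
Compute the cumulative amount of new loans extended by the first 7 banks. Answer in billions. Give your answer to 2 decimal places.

Bank i lends (1 − rr)^i of the original deposit: Bank 1 lends 81·0.9140 = 74.0340, Bank 2 lends 81·0.9140² ≈ 67.6671, and so on.
Summing a geometric series: total = 81·[0.9140·(1 − 0.9140^7) / (1 − 0.9140)] ≈ 402.1315 billion.

¥402.13 billion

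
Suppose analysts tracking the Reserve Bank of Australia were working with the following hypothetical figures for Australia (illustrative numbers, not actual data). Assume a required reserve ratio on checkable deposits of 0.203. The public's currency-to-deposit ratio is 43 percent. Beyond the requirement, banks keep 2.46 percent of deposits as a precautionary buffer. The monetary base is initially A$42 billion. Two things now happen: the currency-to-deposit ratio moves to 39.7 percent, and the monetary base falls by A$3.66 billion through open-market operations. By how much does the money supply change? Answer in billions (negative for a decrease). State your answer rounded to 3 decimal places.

-5.580 billion

Before: m₁ = (1 + 0.43) / (0.203 + 0.0246 + 0.43) ≈ 2.174574, MB₁ = 42, so M₁ = 2.174574 × 42 ≈ 91.3321 billion.
After: m₂ = (1 + 0.397) / (0.203 + 0.0246 + 0.397) ≈ 2.236631, MB₂ = 42 − 3.66 = 38.34, so M₂ = 2.236631 × 38.34 ≈ 85.7524 billion.
ΔM = M₂ − M₁ = 85.7524 − 91.3321 = -5.5797 billion.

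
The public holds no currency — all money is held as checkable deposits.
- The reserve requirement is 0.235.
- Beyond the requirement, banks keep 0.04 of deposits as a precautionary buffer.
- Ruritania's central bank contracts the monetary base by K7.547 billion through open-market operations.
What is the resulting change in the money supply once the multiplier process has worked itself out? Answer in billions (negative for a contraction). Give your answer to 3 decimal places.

-27.444 billion

The money multiplier is m = 1 / (rr + e) = 1 / (0.235 + 0.04) ≈ 3.63636.
The sale removes 7.547 billion of base, so ΔM = m × ΔMB = 3.63636 × (−7.547) ≈ -27.4436 billion.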